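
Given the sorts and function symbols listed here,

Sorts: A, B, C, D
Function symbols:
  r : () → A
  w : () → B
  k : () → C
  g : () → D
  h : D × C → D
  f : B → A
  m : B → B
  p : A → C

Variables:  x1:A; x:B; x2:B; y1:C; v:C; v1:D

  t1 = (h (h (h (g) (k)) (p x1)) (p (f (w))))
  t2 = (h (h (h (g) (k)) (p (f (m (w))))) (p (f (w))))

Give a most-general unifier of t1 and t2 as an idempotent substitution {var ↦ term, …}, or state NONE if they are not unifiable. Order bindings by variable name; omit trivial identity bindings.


{x1 ↦ (f (m (w)))}


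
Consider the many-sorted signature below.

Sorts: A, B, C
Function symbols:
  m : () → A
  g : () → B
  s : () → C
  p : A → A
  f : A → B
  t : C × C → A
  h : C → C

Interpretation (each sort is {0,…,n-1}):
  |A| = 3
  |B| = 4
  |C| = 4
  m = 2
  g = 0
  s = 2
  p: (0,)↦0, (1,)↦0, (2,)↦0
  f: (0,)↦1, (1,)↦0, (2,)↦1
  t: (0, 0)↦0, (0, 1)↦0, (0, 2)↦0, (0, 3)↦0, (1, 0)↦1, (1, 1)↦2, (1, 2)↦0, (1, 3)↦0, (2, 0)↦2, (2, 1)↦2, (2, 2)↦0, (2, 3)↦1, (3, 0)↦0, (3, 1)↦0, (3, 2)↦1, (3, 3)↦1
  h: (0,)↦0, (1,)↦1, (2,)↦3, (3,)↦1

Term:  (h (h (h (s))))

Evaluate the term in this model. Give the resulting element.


value = 1

  s = 2
  (h (s)) = h(2,) = 3
  (h (h (s))) = h(3,) = 1
  (h (h (h (s)))) = h(1,) = 1


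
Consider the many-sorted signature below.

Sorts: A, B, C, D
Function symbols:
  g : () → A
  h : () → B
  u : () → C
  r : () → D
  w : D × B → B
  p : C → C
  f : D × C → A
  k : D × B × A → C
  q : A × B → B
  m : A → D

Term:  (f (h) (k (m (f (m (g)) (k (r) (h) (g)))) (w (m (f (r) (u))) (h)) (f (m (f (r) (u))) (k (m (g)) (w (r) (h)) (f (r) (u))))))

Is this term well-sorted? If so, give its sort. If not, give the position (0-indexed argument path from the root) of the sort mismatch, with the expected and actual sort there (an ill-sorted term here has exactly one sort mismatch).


  (h) : B
          (g) : A
        (m (g)) : D
          (r) : D
          (h) : B
          (g) : A
        (k (r) (h) (g)) : C
      (f (m (g)) (k (r) (h) (g))) : A
    (m (f (m (g)) (k (r) (h) (g)))) : D
          (r) : D
          (u) : C
        (f (r) (u)) : A
      (m (f (r) (u))) : D
      (h) : B
    (w (m (f (r) (u))) (h)) : B
          (r) : D
          (u) : C
        (f (r) (u)) : A
      (m (f (r) (u))) : D
          (g) : A
        (m (g)) : D
          (r) : D
          (h) : B
        (w (r) (h)) : B
          (r) : D
          (u) : C
        (f (r) (u)) : A
      (k (m (g)) (w (r) (h)) (f (r) (u))) : C
    (f (m (f (r) (u))) (k (m (g)) (w (r) (h)) (f (r) (u)))) : A
  (k (m (f (m (g)) (k (r) (h) (g)))) (w (m (f (r) (u))) (h)) (f (m (f (r) (u))) (k (m (g)) (w (r) (h)) (f (r) (u))))) : C
(f (h) (k (m (f (m (g)) (k (r) (h) (g)))) (w (m (f (r) (u))) (h)) (f (m (f (r) (u))) (k (m (g)) (w (r) (h)) (f (r) (u)))))) : ✗ arg 0 at [0] has sort B, expected D

ill-sorted at position [0]: expected D, got B


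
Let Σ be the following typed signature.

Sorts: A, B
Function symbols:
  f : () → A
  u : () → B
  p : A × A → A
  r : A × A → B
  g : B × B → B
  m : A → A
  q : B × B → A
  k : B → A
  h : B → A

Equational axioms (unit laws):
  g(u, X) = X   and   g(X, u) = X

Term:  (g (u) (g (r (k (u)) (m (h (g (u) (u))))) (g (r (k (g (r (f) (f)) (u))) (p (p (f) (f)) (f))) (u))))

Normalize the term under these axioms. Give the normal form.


normal form = (g (r (k (u)) (m (h (u)))) (r (k (r (f) (f))) (p (p (f) (f)) (f))))

1. (g (u) (g (r (k (u)) (m (h (g (u) (u))))) (g (r (k (g (r (f) (f)) (u))) (p (p (f) (f)) (f))) (u))))  →  (g (r (k (u)) (m (h (g (u) (u))))) (g (r (k (g (r (f) (f)) (u))) (p (p (f) (f)) (f))) (u)))
2. (g (r (k (u)) (m (h (g (u) (u))))) (g (r (k (g (r (f) (f)) (u))) (p (p (f) (f)) (f))) (u)))  →  (g (r (k (u)) (m (h (u)))) (g (r (k (g (r (f) (f)) (u))) (p (p (f) (f)) (f))) (u)))
3. (g (r (k (u)) (m (h (u)))) (g (r (k (g (r (f) (f)) (u))) (p (p (f) (f)) (f))) (u)))  →  (g (r (k (u)) (m (h (u)))) (r (k (g (r (f) (f)) (u))) (p (p (f) (f)) (f))))
4. (g (r (k (u)) (m (h (u)))) (r (k (g (r (f) (f)) (u))) (p (p (f) (f)) (f))))  →  (g (r (k (u)) (m (h (u)))) (r (k (r (f) (f))) (p (p (f) (f)) (f))))


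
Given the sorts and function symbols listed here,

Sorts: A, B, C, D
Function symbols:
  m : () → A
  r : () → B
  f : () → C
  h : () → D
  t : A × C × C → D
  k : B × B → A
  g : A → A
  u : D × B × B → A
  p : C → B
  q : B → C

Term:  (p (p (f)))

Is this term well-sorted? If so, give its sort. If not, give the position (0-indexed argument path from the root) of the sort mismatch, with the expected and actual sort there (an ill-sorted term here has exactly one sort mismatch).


    (f) : C
  (p (f)) : B
(p (p (f))) : ✗ arg 0 at [0] has sort B, expected C

ill-sorted at position [0]: expected C, got B


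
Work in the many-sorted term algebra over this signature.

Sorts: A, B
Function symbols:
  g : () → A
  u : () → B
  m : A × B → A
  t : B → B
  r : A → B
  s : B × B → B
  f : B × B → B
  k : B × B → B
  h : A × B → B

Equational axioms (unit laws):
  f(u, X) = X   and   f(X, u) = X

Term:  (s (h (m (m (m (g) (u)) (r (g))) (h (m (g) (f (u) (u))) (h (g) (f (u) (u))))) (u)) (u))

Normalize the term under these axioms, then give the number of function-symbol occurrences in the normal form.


1. (s (h (m (m (m (g) (u)) (r (g))) (h (m (g) (f (u) (u))) (h (g) (f (u) (u))))) (u)) (u))  →  (s (h (m (m (m (g) (u)) (r (g))) (h (m (g) (u)) (h (g) (f (u) (u))))) (u)) (u))
2. (s (h (m (m (m (g) (u)) (r (g))) (h (m (g) (u)) (h (g) (f (u) (u))))) (u)) (u))  →  (s (h (m (m (m (g) (u)) (r (g))) (h (m (g) (u)) (h (g) (u)))) (u)) (u))
normal form: (s (h (m (m (m (g) (u)) (r (g))) (h (m (g) (u)) (h (g) (u)))) (u)) (u))

size = 18


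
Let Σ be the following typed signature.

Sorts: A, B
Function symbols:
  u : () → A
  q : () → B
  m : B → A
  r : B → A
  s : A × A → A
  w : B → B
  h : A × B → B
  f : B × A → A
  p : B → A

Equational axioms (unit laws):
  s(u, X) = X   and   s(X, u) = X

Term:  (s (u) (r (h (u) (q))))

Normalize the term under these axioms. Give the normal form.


normal form = (r (h (u) (q)))

1. (s (u) (r (h (u) (q))))  →  (r (h (u) (q)))


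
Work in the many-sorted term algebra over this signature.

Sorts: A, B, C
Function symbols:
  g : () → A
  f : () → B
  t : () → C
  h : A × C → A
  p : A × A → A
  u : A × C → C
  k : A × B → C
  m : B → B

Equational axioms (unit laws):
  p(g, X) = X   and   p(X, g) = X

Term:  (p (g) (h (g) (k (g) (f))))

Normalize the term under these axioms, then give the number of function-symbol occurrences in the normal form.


1. (p (g) (h (g) (k (g) (f))))  →  (h (g) (k (g) (f)))
normal form: (h (g) (k (g) (f)))

size = 5


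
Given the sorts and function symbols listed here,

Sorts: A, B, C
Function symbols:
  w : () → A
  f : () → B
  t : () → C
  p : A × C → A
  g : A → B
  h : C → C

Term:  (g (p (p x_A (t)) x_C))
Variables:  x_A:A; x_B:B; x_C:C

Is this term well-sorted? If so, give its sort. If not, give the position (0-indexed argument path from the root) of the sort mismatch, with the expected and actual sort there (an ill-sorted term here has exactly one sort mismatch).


      x_A : A
      (t) : C
    (p x_A (t)) : A
    x_C : C
  (p (p x_A (t)) x_C) : A
(g (p (p x_A (t)) x_C)) : B

well-sorted; sort = B


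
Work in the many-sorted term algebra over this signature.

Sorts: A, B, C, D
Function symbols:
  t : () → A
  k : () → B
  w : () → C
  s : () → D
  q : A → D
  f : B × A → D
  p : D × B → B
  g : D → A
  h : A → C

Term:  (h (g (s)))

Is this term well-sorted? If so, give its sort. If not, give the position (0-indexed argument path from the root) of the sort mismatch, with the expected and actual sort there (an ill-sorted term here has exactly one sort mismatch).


    (s) : D
  (g (s)) : A
(h (g (s))) : C

well-sorted; sort = C


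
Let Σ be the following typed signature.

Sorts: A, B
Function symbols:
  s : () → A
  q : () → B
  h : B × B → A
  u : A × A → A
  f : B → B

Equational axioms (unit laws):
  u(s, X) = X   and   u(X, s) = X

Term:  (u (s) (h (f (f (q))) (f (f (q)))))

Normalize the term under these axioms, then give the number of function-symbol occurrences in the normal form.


1. (u (s) (h (f (f (q))) (f (f (q)))))  →  (h (f (f (q))) (f (f (q))))
normal form: (h (f (f (q))) (f (f (q))))

size = 7


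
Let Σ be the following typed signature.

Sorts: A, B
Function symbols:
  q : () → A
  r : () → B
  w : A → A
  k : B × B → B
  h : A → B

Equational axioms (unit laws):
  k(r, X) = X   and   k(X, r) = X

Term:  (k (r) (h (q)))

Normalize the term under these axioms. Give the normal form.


1. (k (r) (h (q)))  →  (h (q))

normal form = (h (q))


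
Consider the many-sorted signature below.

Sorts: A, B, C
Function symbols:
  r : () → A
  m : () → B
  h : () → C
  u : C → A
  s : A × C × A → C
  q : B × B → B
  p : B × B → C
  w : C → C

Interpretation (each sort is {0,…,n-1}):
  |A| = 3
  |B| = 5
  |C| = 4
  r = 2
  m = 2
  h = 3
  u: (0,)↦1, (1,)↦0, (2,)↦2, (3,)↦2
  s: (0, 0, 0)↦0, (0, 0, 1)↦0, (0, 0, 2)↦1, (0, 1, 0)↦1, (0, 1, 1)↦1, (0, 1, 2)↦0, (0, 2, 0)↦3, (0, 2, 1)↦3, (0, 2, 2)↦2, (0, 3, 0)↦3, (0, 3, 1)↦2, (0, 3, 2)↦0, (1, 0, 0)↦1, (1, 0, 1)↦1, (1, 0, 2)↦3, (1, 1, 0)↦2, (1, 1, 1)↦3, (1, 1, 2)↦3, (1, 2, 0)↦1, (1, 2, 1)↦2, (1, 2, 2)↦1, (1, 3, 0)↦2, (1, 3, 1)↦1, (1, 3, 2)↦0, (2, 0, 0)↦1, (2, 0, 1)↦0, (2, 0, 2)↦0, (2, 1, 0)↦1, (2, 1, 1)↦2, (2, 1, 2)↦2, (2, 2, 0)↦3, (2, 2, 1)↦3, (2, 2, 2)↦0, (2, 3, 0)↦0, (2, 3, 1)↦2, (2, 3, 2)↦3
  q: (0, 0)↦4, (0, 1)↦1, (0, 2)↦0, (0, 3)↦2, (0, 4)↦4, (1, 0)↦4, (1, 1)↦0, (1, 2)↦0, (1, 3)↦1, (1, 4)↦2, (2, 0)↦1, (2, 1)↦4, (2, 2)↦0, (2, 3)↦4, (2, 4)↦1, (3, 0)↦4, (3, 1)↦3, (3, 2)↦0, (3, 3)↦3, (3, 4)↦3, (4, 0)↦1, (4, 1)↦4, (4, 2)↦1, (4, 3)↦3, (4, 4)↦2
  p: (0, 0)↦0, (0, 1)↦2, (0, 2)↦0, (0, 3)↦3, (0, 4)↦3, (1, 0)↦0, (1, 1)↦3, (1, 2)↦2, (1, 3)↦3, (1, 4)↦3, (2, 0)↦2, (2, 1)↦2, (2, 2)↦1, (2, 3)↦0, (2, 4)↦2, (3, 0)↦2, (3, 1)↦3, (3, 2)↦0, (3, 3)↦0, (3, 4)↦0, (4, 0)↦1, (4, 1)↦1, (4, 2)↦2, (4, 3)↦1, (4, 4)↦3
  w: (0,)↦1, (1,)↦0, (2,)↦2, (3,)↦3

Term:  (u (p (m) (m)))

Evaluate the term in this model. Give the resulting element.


  m = 2
  m = 2
  (p (m) (m)) = p(2, 2) = 1
  (u (p (m) (m))) = u(1,) = 0

value = 0


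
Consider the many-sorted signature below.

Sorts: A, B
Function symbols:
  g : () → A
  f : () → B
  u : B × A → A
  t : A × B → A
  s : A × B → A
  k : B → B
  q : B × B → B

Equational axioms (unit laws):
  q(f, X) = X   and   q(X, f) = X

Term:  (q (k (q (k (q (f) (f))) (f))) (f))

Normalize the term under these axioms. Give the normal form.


1. (q (k (q (k (q (f) (f))) (f))) (f))  →  (k (q (k (q (f) (f))) (f)))
2. (k (q (k (q (f) (f))) (f)))  →  (k (k (q (f) (f))))
3. (k (k (q (f) (f))))  →  (k (k (f)))

normal form = (k (k (f)))


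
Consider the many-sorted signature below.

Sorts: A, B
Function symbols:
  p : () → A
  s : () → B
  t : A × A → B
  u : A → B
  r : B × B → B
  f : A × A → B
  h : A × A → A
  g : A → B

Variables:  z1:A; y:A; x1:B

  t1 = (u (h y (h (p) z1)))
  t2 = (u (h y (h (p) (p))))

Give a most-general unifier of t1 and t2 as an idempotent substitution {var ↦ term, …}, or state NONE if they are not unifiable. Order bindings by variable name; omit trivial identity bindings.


{z1 ↦ (p)}


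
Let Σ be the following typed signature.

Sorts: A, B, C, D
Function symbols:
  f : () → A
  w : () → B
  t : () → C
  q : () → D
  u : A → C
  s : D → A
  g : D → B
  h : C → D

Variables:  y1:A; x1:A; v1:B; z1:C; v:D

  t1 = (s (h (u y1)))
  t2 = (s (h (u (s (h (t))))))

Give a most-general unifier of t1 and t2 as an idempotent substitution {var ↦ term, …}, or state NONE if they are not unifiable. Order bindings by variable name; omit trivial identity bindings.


{y1 ↦ (s (h (t)))}


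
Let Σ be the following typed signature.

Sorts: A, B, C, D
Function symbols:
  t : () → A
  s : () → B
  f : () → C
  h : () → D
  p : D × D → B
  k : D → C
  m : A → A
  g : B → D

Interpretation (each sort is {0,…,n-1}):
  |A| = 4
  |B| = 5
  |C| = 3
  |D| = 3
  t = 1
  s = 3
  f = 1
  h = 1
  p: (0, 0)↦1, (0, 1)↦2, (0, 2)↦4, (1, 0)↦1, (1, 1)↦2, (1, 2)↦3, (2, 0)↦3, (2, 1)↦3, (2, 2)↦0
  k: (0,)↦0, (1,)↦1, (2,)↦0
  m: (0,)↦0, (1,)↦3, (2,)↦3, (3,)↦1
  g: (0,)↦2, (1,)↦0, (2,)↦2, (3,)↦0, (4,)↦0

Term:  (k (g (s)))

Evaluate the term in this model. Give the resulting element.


  s = 3
  (g (s)) = g(3,) = 0
  (k (g (s))) = k(0,) = 0

value = 0


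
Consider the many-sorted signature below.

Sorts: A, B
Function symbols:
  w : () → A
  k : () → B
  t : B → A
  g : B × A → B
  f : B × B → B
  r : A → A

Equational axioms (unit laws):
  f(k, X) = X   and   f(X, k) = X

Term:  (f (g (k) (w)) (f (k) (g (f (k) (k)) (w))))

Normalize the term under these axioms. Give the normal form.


normal form = (f (g (k) (w)) (g (k) (w)))

1. (f (g (k) (w)) (f (k) (g (f (k) (k)) (w))))  →  (f (g (k) (w)) (g (f (k) (k)) (w)))
2. (f (g (k) (w)) (g (f (k) (k)) (w)))  →  (f (g (k) (w)) (g (k) (w)))


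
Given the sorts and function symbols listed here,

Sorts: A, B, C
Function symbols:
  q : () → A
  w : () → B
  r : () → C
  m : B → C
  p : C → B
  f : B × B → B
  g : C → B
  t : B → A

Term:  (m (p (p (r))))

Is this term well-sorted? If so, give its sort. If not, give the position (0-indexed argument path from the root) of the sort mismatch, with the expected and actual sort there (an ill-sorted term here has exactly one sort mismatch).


ill-sorted at position [0, 0]: expected C, got B

      (r) : C
    (p (r)) : B
  (p (p (r))) : ✗ arg 0 at [0, 0] has sort B, expected C


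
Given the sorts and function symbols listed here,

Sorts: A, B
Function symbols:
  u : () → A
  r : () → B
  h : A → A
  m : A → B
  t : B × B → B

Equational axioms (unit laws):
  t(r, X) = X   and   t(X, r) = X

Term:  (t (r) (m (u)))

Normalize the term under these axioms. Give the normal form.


normal form = (m (u))

1. (t (r) (m (u)))  →  (m (u))


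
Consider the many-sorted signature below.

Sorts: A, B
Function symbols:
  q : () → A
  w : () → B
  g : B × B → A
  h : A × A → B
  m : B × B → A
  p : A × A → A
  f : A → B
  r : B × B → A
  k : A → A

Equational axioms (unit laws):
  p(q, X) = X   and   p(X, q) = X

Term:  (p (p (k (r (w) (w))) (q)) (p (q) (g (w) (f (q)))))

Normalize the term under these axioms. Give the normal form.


1. (p (p (k (r (w) (w))) (q)) (p (q) (g (w) (f (q)))))  →  (p (k (r (w) (w))) (p (q) (g (w) (f (q)))))
2. (p (k (r (w) (w))) (p (q) (g (w) (f (q)))))  →  (p (k (r (w) (w))) (g (w) (f (q))))

normal form = (p (k (r (w) (w))) (g (w) (f (q))))


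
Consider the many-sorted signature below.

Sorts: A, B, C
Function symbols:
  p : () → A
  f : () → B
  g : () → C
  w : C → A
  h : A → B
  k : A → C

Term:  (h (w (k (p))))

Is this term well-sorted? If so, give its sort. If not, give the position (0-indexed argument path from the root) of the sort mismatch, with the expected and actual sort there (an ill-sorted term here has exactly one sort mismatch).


well-sorted; sort = B

      (p) : A
    (k (p)) : C
  (w (k (p))) : A
(h (w (k (p)))) : B


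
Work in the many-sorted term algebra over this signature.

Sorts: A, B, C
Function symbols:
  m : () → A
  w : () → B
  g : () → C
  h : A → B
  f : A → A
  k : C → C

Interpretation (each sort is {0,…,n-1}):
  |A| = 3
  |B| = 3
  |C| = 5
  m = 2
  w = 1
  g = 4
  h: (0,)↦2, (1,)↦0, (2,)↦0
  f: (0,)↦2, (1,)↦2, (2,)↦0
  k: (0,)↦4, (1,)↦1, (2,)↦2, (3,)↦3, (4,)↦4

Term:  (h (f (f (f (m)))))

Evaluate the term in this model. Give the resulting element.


value = 2

  m = 2
  (f (m)) = f(2,) = 0
  (f (f (m))) = f(0,) = 2
  (f (f (f (m)))) = f(2,) = 0
  (h (f (f (f (m))))) = h(0,) = 2


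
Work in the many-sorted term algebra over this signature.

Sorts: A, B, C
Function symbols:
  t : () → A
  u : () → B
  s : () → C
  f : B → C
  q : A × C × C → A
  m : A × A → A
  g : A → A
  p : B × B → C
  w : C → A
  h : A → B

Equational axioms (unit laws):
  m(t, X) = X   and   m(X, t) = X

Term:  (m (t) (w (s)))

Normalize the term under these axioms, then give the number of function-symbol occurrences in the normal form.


size = 2

1. (m (t) (w (s)))  →  (w (s))
normal form: (w (s))


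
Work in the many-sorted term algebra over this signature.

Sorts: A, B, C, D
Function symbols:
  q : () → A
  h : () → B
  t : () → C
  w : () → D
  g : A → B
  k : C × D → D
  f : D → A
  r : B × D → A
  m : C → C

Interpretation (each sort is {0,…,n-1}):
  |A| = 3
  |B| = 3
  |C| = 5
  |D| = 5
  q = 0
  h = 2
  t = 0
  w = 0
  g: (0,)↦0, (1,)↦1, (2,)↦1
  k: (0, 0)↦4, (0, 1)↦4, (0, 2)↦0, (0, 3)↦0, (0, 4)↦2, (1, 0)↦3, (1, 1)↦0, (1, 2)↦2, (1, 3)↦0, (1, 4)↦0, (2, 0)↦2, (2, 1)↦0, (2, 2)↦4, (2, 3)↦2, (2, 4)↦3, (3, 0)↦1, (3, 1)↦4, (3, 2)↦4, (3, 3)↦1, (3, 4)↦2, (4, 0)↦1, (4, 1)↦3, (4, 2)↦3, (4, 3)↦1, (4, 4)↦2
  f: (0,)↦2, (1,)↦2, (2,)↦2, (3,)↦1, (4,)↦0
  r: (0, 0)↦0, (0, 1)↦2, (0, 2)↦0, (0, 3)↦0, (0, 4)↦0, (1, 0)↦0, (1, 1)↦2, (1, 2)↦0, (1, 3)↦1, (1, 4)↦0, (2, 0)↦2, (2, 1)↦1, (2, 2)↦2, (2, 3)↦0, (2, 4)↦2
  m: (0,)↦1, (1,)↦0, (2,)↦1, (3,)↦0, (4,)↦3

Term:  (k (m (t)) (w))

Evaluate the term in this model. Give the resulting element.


  t = 0
  (m (t)) = m(0,) = 1
  w = 0
  (k (m (t)) (w)) = k(1, 0) = 3

value = 3


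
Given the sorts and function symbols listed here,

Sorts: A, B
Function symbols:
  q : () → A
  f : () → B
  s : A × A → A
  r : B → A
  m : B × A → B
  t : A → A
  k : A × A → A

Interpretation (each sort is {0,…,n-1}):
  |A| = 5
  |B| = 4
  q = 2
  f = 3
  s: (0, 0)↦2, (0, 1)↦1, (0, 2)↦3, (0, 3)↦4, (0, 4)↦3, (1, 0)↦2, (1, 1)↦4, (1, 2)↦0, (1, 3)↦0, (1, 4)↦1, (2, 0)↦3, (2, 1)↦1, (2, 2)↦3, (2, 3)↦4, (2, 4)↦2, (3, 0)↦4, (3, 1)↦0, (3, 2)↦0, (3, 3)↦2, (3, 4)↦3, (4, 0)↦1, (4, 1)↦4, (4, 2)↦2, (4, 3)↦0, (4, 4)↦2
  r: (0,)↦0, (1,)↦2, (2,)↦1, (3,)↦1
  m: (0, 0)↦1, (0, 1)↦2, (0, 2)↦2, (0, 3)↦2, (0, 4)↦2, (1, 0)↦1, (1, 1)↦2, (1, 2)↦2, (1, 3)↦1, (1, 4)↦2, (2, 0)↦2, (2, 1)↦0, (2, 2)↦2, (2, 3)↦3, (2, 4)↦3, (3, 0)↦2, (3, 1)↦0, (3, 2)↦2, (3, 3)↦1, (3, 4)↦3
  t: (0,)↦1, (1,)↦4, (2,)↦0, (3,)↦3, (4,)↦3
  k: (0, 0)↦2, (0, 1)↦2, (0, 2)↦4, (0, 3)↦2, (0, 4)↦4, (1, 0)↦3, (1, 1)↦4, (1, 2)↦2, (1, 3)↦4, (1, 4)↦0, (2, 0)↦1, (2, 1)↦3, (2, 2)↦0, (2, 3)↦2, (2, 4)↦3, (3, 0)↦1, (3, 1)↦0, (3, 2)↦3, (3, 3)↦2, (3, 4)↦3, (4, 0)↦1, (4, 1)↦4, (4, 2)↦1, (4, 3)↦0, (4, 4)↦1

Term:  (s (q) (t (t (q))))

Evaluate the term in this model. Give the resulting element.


  q = 2
  q = 2
  (t (q)) = t(2,) = 0
  (t (t (q))) = t(0,) = 1
  (s (q) (t (t (q)))) = s(2, 1) = 1

value = 1


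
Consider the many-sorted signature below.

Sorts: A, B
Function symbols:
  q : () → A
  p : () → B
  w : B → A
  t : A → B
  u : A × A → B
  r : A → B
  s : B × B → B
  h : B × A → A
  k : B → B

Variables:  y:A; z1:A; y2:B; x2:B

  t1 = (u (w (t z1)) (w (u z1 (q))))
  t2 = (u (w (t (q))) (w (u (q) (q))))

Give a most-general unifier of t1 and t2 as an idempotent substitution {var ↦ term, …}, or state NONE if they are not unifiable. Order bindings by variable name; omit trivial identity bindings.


{z1 ↦ (q)}


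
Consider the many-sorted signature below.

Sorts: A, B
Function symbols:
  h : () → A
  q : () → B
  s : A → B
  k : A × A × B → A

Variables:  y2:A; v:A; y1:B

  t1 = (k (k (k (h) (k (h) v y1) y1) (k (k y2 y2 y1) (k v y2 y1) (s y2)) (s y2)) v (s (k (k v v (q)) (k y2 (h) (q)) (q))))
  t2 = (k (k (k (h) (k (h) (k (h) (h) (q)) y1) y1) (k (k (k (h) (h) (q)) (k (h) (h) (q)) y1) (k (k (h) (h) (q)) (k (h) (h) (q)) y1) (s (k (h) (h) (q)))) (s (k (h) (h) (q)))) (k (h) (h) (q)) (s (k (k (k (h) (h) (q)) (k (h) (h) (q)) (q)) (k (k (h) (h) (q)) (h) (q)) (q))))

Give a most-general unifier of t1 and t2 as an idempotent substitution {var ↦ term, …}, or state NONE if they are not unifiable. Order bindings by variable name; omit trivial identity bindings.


{v ↦ (k (h) (h) (q)), y2 ↦ (k (h) (h) (q))}


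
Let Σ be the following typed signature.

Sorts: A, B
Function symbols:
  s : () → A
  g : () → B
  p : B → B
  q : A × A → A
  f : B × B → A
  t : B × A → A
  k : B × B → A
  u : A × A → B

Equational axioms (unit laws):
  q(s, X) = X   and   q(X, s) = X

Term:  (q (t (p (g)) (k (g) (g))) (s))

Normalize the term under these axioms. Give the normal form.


1. (q (t (p (g)) (k (g) (g))) (s))  →  (t (p (g)) (k (g) (g)))

normal form = (t (p (g)) (k (g) (g)))


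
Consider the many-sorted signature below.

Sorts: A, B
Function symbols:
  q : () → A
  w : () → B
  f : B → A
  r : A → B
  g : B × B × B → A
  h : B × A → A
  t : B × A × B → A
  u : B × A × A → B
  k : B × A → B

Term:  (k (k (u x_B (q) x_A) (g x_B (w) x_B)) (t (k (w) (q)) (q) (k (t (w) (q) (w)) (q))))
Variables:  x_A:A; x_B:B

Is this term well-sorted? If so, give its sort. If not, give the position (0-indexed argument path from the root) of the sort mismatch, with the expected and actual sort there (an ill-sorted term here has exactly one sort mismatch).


ill-sorted at position [1, 2, 0]: expected B, got A

      x_B : B
      (q) : A
      x_A : A
    (u x_B (q) x_A) : B
      x_B : B
      (w) : B
      x_B : B
    (g x_B (w) x_B) : A
  (k (u x_B (q) x_A) (g x_B (w) x_B)) : B
      (w) : B
      (q) : A
    (k (w) (q)) : B
    (q) : A
        (w) : B
        (q) : A
        (w) : B
      (t (w) (q) (w)) : A
      (q) : A
    (k (t (w) (q) (w)) (q)) : ✗ arg 0 at [1, 2, 0] has sort A, expected B


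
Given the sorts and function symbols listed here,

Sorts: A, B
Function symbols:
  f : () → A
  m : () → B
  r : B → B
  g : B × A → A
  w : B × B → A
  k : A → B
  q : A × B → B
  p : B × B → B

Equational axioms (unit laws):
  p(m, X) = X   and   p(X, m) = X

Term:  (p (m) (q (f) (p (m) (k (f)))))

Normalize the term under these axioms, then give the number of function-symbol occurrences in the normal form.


size = 4

1. (p (m) (q (f) (p (m) (k (f)))))  →  (q (f) (p (m) (k (f))))
2. (q (f) (p (m) (k (f))))  →  (q (f) (k (f)))
normal form: (q (f) (k (f)))


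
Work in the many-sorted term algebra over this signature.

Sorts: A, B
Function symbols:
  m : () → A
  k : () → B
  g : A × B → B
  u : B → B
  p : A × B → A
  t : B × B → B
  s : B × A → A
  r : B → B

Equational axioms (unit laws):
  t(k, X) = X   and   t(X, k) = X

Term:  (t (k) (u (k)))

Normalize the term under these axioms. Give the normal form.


1. (t (k) (u (k)))  →  (u (k))

normal form = (u (k))


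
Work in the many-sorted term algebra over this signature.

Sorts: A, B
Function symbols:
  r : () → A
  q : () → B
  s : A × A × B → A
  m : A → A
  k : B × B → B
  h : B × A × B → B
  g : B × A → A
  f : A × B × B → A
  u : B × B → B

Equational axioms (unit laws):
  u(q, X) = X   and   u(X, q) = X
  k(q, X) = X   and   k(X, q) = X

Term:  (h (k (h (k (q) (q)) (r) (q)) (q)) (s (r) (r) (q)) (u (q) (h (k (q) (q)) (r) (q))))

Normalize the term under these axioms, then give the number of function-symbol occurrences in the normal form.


1. (h (k (h (k (q) (q)) (r) (q)) (q)) (s (r) (r) (q)) (u (q) (h (k (q) (q)) (r) (q))))  →  (h (h (k (q) (q)) (r) (q)) (s (r) (r) (q)) (u (q) (h (k (q) (q)) (r) (q))))
2. (h (h (k (q) (q)) (r) (q)) (s (r) (r) (q)) (u (q) (h (k (q) (q)) (r) (q))))  →  (h (h (q) (r) (q)) (s (r) (r) (q)) (u (q) (h (k (q) (q)) (r) (q))))
3. (h (h (q) (r) (q)) (s (r) (r) (q)) (u (q) (h (k (q) (q)) (r) (q))))  →  (h (h (q) (r) (q)) (s (r) (r) (q)) (h (k (q) (q)) (r) (q)))
4. (h (h (q) (r) (q)) (s (r) (r) (q)) (h (k (q) (q)) (r) (q)))  →  (h (h (q) (r) (q)) (s (r) (r) (q)) (h (q) (r) (q)))
normal form: (h (h (q) (r) (q)) (s (r) (r) (q)) (h (q) (r) (q)))

size = 13


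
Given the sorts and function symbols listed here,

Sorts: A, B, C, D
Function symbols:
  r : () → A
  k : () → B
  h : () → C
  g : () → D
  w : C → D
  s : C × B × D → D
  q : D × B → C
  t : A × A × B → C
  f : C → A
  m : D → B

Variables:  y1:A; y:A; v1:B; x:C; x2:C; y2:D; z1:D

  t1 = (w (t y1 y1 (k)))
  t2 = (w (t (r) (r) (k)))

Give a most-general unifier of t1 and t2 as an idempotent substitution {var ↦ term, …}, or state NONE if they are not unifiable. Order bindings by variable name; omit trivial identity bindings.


{y1 ↦ (r)}


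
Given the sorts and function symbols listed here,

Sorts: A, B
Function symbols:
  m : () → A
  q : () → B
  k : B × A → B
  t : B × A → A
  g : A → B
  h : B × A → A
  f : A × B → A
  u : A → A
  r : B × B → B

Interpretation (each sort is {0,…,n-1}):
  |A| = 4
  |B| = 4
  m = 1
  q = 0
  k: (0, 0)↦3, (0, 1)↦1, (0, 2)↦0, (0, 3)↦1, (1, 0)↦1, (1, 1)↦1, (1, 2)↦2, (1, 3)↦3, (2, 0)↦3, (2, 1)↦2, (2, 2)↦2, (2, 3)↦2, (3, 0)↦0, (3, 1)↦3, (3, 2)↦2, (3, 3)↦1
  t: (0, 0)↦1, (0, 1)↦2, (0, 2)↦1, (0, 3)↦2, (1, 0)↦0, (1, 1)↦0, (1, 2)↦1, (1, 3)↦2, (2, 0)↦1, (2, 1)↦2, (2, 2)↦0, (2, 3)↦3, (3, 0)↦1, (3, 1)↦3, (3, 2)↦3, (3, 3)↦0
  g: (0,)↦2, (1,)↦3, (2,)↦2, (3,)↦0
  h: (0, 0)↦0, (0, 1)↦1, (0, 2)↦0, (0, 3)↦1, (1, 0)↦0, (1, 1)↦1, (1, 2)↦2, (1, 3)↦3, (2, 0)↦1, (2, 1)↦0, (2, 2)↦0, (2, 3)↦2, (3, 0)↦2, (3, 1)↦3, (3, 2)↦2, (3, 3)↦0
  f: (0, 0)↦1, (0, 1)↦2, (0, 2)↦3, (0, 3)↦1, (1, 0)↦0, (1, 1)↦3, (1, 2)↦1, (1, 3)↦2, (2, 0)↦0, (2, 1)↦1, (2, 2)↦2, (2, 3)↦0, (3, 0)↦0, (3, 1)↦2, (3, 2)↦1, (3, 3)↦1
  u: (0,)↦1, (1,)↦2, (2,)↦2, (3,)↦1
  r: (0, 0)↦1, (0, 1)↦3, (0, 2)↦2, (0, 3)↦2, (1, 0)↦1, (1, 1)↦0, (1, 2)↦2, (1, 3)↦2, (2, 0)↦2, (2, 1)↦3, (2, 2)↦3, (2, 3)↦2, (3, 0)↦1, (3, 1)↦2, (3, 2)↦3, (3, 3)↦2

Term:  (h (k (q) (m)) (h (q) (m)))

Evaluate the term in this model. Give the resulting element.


value = 1

  q = 0
  m = 1
  (k (q) (m)) = k(0, 1) = 1
  q = 0
  m = 1
  (h (q) (m)) = h(0, 1) = 1
  (h (k (q) (m)) (h (q) (m))) = h(1, 1) = 1


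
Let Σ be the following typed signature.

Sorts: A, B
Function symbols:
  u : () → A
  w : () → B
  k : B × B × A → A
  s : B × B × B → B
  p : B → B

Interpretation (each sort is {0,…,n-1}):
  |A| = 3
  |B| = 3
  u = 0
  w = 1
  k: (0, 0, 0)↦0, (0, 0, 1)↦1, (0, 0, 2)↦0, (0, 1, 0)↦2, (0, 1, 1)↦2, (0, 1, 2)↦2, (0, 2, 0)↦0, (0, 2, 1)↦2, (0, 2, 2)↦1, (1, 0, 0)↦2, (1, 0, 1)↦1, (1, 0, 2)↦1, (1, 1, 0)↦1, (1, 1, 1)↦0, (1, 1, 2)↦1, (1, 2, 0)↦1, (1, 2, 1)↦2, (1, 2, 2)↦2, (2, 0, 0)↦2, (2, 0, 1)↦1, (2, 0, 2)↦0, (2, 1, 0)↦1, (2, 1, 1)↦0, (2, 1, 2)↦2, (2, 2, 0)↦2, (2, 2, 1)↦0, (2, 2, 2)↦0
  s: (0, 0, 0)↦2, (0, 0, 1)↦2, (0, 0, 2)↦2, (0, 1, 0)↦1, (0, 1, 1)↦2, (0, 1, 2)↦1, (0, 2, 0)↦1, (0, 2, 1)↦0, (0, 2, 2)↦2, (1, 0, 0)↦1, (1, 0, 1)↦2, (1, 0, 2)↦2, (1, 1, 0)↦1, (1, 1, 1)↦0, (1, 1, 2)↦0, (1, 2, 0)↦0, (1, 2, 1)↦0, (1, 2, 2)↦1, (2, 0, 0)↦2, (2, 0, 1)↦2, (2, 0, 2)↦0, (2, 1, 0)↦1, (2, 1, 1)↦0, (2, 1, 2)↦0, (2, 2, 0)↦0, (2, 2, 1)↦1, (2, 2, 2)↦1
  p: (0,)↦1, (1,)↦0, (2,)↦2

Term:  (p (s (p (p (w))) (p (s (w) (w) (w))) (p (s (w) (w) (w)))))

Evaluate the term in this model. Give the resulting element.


  w = 1
  (p (w)) = p(1,) = 0
  (p (p (w))) = p(0,) = 1
  w = 1
  w = 1
  w = 1
  (s (w) (w) (w)) = s(1, 1, 1) = 0
  (p (s (w) (w) (w))) = p(0,) = 1
  w = 1
  w = 1
  w = 1
  (s (w) (w) (w)) = s(1, 1, 1) = 0
  (p (s (w) (w) (w))) = p(0,) = 1
  (s (p (p (w))) (p (s (w) (w) (w))) (p (s (w) (w) (w)))) = s(1, 1, 1) = 0
  (p (s (p (p (w))) (p (s (w) (w) (w))) (p (s (w) (w) (w))))) = p(0,) = 1

value = 1


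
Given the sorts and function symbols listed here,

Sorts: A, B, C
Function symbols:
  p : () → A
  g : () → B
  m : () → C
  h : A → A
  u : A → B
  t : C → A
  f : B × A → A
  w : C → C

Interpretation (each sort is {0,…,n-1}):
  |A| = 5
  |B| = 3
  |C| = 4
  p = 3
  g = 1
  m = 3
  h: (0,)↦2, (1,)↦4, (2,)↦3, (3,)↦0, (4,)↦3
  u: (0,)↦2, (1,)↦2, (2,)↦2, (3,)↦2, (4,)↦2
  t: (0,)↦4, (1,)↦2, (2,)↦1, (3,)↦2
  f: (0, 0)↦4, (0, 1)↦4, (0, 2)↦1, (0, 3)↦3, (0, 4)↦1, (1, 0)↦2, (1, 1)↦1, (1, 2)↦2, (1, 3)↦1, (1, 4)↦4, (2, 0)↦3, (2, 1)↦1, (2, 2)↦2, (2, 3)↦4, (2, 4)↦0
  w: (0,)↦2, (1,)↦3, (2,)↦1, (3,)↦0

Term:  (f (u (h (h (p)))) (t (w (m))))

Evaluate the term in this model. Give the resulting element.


value = 0

  p = 3
  (h (p)) = h(3,) = 0
  (h (h (p))) = h(0,) = 2
  (u (h (h (p)))) = u(2,) = 2
  m = 3
  (w (m)) = w(3,) = 0
  (t (w (m))) = t(0,) = 4
  (f (u (h (h (p)))) (t (w (m)))) = f(2, 4) = 0


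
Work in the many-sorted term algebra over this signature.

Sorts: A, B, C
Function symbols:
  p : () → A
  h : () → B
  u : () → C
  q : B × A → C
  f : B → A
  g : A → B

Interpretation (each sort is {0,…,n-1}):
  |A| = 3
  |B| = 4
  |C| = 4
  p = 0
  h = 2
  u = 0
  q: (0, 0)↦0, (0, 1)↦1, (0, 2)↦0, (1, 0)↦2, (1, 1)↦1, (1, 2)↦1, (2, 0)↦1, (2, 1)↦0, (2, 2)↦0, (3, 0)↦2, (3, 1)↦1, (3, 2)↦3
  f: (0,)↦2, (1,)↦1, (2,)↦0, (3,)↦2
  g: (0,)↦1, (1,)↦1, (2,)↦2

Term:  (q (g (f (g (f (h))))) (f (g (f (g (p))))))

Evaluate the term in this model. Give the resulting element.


  h = 2
  (f (h)) = f(2,) = 0
  (g (f (h))) = g(0,) = 1
  (f (g (f (h)))) = f(1,) = 1
  (g (f (g (f (h))))) = g(1,) = 1
  p = 0
  (g (p)) = g(0,) = 1
  (f (g (p))) = f(1,) = 1
  (g (f (g (p)))) = g(1,) = 1
  (f (g (f (g (p))))) = f(1,) = 1
  (q (g (f (g (f (h))))) (f (g (f (g (p)))))) = q(1, 1) = 1

value = 1


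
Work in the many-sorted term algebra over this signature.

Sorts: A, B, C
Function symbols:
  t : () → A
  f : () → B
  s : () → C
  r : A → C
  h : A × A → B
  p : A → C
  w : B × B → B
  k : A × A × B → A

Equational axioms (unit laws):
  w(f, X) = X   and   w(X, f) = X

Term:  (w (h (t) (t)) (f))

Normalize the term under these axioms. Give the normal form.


1. (w (h (t) (t)) (f))  →  (h (t) (t))

normal form = (h (t) (t))


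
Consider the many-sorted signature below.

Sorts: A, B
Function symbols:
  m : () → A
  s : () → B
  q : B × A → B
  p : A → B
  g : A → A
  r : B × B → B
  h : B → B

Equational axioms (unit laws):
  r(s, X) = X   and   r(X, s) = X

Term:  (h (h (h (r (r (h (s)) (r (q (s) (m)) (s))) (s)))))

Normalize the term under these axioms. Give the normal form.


normal form = (h (h (h (r (h (s)) (q (s) (m))))))

1. (h (h (h (r (r (h (s)) (r (q (s) (m)) (s))) (s)))))  →  (h (h (h (r (h (s)) (r (q (s) (m)) (s))))))
2. (h (h (h (r (h (s)) (r (q (s) (m)) (s))))))  →  (h (h (h (r (h (s)) (q (s) (m))))))


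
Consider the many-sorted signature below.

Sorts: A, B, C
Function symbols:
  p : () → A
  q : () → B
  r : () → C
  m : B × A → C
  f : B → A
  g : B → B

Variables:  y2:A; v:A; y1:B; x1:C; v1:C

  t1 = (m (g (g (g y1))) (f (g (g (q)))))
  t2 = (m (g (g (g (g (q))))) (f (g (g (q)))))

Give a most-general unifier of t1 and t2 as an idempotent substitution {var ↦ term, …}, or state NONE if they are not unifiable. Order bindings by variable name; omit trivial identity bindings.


{y1 ↦ (g (q))}


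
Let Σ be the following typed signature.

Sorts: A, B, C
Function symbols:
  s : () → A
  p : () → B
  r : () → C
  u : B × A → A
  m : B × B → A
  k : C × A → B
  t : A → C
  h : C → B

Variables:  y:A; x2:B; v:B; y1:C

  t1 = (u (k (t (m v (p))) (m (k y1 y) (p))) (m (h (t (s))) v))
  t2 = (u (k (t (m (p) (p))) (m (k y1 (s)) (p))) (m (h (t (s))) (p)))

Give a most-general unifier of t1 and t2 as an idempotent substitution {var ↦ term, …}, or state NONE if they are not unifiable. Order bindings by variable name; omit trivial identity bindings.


{v ↦ (p), y ↦ (s)}


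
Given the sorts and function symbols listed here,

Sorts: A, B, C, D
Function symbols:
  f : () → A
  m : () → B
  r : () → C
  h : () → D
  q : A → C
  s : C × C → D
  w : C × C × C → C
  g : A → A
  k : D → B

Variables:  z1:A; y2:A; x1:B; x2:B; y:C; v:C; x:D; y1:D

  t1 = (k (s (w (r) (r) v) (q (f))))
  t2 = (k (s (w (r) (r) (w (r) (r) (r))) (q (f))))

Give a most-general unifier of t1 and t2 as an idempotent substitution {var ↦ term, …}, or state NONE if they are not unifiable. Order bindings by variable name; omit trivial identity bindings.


{v ↦ (w (r) (r) (r))}


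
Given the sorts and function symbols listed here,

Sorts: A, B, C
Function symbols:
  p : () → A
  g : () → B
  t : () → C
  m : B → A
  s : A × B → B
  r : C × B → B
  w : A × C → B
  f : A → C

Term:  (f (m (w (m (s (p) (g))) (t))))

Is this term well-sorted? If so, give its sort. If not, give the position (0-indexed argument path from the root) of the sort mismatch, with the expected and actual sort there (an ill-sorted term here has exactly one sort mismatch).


well-sorted; sort = C

          (p) : A
          (g) : B
        (s (p) (g)) : B
      (m (s (p) (g))) : A
      (t) : C
    (w (m (s (p) (g))) (t)) : B
  (m (w (m (s (p) (g))) (t))) : A
(f (m (w (m (s (p) (g))) (t)))) : C


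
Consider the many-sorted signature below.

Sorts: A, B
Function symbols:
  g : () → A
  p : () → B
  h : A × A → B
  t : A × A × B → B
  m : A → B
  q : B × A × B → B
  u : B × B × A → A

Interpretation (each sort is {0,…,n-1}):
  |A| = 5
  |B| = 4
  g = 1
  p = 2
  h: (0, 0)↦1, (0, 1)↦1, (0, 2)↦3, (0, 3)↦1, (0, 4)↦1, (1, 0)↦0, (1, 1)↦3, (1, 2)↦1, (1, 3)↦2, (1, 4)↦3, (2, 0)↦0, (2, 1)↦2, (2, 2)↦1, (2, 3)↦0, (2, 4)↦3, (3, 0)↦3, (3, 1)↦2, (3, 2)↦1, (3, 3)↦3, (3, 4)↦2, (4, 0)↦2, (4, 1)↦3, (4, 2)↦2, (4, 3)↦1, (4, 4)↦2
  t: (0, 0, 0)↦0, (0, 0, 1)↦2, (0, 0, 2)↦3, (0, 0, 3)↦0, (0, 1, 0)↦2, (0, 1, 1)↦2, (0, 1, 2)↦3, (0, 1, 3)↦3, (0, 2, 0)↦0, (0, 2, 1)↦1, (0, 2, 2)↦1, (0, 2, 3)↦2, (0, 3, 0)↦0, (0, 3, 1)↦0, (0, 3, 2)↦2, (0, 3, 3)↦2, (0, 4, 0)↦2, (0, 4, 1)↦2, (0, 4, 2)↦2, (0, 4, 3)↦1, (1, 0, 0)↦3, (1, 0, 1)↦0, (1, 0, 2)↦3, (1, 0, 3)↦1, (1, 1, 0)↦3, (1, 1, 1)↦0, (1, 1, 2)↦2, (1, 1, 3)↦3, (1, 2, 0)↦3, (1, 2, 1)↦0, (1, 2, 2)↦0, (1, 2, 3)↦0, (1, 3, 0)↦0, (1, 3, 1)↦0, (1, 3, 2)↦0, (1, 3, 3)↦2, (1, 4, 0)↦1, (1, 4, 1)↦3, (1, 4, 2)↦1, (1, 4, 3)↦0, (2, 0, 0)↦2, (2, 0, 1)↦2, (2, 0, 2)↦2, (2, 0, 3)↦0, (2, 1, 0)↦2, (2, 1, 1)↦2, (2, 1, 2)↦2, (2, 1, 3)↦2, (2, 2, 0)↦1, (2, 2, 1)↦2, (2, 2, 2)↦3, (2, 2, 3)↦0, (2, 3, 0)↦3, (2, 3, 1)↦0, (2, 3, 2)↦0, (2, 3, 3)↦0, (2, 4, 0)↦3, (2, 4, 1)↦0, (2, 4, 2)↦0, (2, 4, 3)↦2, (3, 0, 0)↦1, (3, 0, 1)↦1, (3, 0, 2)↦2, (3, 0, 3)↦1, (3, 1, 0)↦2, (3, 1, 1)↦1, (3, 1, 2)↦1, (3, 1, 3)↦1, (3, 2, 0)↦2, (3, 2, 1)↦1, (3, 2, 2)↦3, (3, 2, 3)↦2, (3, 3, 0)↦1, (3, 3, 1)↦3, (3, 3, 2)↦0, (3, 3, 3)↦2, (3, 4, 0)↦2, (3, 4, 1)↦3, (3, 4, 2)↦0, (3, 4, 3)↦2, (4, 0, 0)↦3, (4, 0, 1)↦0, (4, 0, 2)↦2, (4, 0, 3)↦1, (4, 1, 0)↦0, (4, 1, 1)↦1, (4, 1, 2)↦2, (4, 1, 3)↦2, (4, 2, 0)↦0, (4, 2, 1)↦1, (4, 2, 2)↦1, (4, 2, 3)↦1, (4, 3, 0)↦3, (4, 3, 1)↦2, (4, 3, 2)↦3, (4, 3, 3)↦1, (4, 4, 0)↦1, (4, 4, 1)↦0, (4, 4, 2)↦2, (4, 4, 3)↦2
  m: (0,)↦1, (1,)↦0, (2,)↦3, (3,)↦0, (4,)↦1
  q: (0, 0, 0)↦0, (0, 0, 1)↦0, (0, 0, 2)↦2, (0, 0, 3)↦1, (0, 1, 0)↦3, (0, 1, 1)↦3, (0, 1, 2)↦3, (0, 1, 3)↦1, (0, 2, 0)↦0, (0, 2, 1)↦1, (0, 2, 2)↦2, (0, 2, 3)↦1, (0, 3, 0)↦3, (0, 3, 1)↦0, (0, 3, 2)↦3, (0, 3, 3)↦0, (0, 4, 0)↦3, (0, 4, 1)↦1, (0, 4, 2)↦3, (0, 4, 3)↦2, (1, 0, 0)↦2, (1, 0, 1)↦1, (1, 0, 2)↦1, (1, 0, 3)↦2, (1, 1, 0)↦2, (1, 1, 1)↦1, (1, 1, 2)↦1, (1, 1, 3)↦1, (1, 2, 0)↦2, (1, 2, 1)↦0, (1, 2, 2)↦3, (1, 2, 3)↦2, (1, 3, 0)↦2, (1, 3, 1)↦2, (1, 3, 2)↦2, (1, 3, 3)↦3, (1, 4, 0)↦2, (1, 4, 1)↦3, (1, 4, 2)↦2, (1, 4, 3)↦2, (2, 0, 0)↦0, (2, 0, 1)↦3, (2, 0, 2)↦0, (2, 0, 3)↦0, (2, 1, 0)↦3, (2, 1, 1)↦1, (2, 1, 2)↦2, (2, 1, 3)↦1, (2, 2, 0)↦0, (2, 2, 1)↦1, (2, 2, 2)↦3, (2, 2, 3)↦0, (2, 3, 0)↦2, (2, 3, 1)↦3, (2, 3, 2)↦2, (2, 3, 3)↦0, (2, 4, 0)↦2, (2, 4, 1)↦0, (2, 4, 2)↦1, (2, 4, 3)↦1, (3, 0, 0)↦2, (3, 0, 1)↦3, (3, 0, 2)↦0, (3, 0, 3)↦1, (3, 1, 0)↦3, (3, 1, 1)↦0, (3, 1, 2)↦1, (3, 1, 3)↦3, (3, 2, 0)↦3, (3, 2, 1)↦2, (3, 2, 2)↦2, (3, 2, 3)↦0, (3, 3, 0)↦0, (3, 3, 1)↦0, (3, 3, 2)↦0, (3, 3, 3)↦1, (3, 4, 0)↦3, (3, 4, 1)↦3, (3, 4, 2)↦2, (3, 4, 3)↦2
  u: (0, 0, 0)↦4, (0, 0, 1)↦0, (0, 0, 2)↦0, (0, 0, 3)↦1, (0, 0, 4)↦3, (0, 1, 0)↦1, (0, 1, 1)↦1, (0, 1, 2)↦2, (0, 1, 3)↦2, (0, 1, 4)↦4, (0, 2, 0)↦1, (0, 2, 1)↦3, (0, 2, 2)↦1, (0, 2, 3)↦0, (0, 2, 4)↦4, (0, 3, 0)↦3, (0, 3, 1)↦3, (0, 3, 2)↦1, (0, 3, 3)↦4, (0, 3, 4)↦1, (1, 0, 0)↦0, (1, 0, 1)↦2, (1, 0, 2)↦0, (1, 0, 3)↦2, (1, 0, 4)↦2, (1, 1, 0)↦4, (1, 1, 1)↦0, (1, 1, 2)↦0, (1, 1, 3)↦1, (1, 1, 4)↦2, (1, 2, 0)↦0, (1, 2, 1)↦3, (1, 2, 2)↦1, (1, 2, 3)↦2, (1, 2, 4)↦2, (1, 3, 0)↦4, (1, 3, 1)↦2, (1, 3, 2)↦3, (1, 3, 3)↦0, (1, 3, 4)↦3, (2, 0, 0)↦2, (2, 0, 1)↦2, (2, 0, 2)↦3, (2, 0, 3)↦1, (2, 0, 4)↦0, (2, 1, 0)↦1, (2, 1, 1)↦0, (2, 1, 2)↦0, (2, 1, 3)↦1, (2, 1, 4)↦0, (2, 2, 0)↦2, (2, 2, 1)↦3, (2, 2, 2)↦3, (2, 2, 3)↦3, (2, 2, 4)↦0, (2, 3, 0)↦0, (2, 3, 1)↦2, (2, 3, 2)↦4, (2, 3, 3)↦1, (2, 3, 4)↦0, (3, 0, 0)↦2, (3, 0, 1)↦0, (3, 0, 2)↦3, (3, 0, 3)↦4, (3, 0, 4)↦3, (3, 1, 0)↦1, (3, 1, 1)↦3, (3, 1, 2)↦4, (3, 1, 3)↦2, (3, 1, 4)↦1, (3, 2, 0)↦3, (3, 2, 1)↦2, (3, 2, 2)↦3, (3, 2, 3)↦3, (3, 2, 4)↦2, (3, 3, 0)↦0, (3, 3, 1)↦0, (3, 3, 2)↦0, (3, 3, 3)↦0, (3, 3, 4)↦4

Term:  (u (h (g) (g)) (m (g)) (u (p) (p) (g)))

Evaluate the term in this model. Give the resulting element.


value = 4

  g = 1
  g = 1
  (h (g) (g)) = h(1, 1) = 3
  g = 1
  (m (g)) = m(1,) = 0
  p = 2
  p = 2
  g = 1
  (u (p) (p) (g)) = u(2, 2, 1) = 3
  (u (h (g) (g)) (m (g)) (u (p) (p) (g))) = u(3, 0, 3) = 4


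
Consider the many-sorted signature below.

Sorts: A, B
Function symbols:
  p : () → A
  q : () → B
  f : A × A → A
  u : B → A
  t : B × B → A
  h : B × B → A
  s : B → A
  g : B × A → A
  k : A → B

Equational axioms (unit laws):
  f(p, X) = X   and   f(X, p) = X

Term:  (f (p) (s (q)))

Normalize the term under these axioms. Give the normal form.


1. (f (p) (s (q)))  →  (s (q))

normal form = (s (q))


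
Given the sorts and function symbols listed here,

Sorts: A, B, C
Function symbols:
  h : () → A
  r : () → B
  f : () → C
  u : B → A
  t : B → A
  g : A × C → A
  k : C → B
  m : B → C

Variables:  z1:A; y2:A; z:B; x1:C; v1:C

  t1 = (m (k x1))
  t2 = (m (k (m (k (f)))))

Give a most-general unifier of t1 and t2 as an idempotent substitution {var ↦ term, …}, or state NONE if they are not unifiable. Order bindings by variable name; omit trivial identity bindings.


{x1 ↦ (m (k (f)))}


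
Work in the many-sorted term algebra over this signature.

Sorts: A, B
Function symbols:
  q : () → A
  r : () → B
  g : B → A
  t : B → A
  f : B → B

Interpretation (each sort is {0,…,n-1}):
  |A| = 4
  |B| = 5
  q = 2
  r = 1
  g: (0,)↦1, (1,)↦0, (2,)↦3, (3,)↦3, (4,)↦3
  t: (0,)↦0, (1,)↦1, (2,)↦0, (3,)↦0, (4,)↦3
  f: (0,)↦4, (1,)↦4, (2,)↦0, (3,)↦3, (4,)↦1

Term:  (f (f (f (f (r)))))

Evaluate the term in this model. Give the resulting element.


  r = 1
  (f (r)) = f(1,) = 4
  (f (f (r))) = f(4,) = 1
  (f (f (f (r)))) = f(1,) = 4
  (f (f (f (f (r))))) = f(4,) = 1

value = 1
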